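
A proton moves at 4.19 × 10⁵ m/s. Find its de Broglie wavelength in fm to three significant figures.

λ = 945 fm

p = mv = 1.673 × 10⁻²⁷ × 4.19 × 10⁵ = 7.010 × 10⁻²² kg·m/s.
λ = h/p = 6.626 × 10⁻³⁴ / 7.010 × 10⁻²² = 9.45 × 10⁻¹³ m = 945 fm.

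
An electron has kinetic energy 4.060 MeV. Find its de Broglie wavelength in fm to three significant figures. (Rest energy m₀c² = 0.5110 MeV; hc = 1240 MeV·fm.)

Total energy E = KE + m₀c² = 4.060 + 0.5110 = 4.5710 MeV.
(pc)² = E² − (m₀c²)² = (4.5710)² − (0.5110)² = 20.63 MeV², so pc = 4.542 MeV.
λ = hc/(pc) = 1240 MeV·fm / 4.542 MeV = 273 fm.

λ = 273 fm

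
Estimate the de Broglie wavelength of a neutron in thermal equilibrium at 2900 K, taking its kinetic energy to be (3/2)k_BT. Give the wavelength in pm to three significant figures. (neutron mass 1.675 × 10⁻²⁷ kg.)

λ = 46.7 pm

KE = (3/2)k_BT = 1.5 × 1.381 × 10⁻²³ × 2900 = 6.007 × 10⁻²⁰ J.
p = √(2mKE) = √(2 × 1.675 × 10⁻²⁷ × 6.007 × 10⁻²⁰) = 1.419 × 10⁻²³ kg·m/s.
λ = h/p = 4.67 × 10⁻¹¹ m = 46.7 pm.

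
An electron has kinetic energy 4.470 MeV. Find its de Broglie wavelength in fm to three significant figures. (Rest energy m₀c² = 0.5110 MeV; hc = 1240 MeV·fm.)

λ = 250 fm

Total energy E = KE + m₀c² = 4.470 + 0.5110 = 4.9810 MeV.
(pc)² = E² − (m₀c²)² = (4.9810)² − (0.5110)² = 24.55 MeV², so pc = 4.955 MeV.
λ = hc/(pc) = 1240 MeV·fm / 4.955 MeV = 250 fm.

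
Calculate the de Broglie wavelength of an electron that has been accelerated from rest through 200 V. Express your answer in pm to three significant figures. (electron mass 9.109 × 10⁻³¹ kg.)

KE = eV = 1.602 × 10⁻¹⁹ × 200.0 = 3.204 × 10⁻¹⁷ J.
p = √(2mKE) = √(2 × 9.109 × 10⁻³¹ × 3.204 × 10⁻¹⁷) = 7.640 × 10⁻²⁴ kg·m/s.
λ = h/p = 6.626 × 10⁻³⁴ / 7.640 × 10⁻²⁴ = 8.67 × 10⁻¹¹ m = 86.7 pm.

λ = 86.7 pm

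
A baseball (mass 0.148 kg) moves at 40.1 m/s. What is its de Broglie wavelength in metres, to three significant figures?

p = mv = 0.148 × 40.1 = 5.935 kg·m/s.
λ = h/p = 6.626 × 10⁻³⁴ / 5.935 = 1.12 × 10⁻³⁴ m.

λ = 1.12 × 10⁻³⁴ m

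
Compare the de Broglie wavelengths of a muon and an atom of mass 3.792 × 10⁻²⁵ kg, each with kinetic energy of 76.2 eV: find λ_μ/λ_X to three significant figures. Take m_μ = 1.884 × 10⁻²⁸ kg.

At fixed KE, p = √(2mKE) so λ = h/p ∝ 1/√m.
λ_μ/λ_X = √(m_X/m_μ) = √(3.792 × 10⁻²⁵/1.884 × 10⁻²⁸) = √(2013) = 44.9.

λ_μ/λ_X = 44.9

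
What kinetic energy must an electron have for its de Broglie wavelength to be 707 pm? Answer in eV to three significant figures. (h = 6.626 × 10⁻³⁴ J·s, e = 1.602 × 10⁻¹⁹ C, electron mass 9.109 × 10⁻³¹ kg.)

KE = 3.01 eV

p = h/λ = 6.626 × 10⁻³⁴ / 7.070 × 10⁻¹⁰ = 9.372 × 10⁻²⁵ kg·m/s.
KE = p²/(2m) = (9.372 × 10⁻²⁵)² / (2 × 9.109 × 10⁻³¹) = 4.821 × 10⁻¹⁹ J = 3.01 eV.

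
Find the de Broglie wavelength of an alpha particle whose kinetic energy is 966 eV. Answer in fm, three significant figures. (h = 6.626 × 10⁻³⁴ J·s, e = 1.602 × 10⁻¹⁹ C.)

λ = 462 fm

KE = 966 eV = 1.548 × 10⁻¹⁶ J.
p = √(2mKE) = √(2 × 6.645 × 10⁻²⁷ × 1.548 × 10⁻¹⁶) = 1.434 × 10⁻²¹ kg·m/s.
λ = h/p = 6.626 × 10⁻³⁴ / 1.434 × 10⁻²¹ = 4.62 × 10⁻¹³ m = 462 fm.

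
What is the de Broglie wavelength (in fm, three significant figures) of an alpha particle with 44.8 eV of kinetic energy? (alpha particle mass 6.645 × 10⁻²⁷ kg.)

λ = 2150 fm

KE = 44.8 eV = 7.177 × 10⁻¹⁸ J.
p = √(2mKE) = √(2 × 6.645 × 10⁻²⁷ × 7.177 × 10⁻¹⁸) = 3.088 × 10⁻²² kg·m/s.
λ = h/p = 6.626 × 10⁻³⁴ / 3.088 × 10⁻²² = 2.15 × 10⁻¹² m = 2150 fm.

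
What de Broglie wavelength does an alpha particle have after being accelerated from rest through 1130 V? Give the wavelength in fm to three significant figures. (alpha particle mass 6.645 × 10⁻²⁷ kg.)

KE = 2eV = 2 × 1.602 × 10⁻¹⁹ × 1130 = 3.621 × 10⁻¹⁶ J.
p = √(2mKE) = √(2 × 6.645 × 10⁻²⁷ × 3.621 × 10⁻¹⁶) = 2.194 × 10⁻²¹ kg·m/s.
λ = h/p = 6.626 × 10⁻³⁴ / 2.194 × 10⁻²¹ = 3.02 × 10⁻¹³ m = 302 fm.

λ = 302 fm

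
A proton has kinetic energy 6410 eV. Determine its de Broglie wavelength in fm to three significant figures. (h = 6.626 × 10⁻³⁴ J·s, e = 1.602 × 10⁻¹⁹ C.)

KE = 6410 eV = 1.027 × 10⁻¹⁵ J.
p = √(2mKE) = √(2 × 1.673 × 10⁻²⁷ × 1.027 × 10⁻¹⁵) = 1.854 × 10⁻²¹ kg·m/s.
λ = h/p = 6.626 × 10⁻³⁴ / 1.854 × 10⁻²¹ = 3.57 × 10⁻¹³ m = 357 fm.

λ = 357 fm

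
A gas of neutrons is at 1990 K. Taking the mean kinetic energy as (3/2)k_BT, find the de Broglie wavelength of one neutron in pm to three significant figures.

λ = 56.4 pm

KE = (3/2)k_BT = 1.5 × 1.381 × 10⁻²³ × 1990 = 4.122 × 10⁻²⁰ J.
p = √(2mKE) = √(2 × 1.675 × 10⁻²⁷ × 4.122 × 10⁻²⁰) = 1.175 × 10⁻²³ kg·m/s.
λ = h/p = 5.64 × 10⁻¹¹ m = 56.4 pm.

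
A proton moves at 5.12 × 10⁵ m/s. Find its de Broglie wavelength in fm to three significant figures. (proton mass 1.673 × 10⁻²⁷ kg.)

p = mv = 1.673 × 10⁻²⁷ × 5.12 × 10⁵ = 8.566 × 10⁻²² kg·m/s.
λ = h/p = 6.626 × 10⁻³⁴ / 8.566 × 10⁻²² = 7.74 × 10⁻¹³ m = 774 fm.

λ = 774 fm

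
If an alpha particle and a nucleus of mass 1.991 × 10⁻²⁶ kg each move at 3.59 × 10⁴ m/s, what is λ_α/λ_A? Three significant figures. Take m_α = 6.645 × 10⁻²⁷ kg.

At fixed v, p = mv so λ = h/(mv) ∝ 1/m.
λ_α/λ_A = m_A/m_α = 1.991 × 10⁻²⁶/6.645 × 10⁻²⁷ = 3.00.

λ_α/λ_A = 3.00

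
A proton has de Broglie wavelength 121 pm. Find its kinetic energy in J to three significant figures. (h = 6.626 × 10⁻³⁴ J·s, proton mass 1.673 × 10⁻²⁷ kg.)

KE = 8.96 × 10⁻²¹ J

p = h/λ = 6.626 × 10⁻³⁴ / 1.210 × 10⁻¹⁰ = 5.476 × 10⁻²⁴ kg·m/s.
KE = p²/(2m) = (5.476 × 10⁻²⁴)² / (2 × 1.673 × 10⁻²⁷) = 8.962 × 10⁻²¹ J = 8.96 × 10⁻²¹ J.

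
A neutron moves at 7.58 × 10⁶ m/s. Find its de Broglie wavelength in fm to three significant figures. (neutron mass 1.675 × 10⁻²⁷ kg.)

λ = 52.2 fm

p = mv = 1.675 × 10⁻²⁷ × 7.58 × 10⁶ = 1.270 × 10⁻²⁰ kg·m/s.
λ = h/p = 6.626 × 10⁻³⁴ / 1.270 × 10⁻²⁰ = 5.22 × 10⁻¹⁴ m = 52.2 fm.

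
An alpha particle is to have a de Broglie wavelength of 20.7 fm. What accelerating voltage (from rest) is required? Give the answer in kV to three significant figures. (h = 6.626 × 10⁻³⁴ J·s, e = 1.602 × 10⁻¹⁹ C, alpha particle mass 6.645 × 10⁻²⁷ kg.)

p = h/λ = 6.626 × 10⁻³⁴ / 2.070 × 10⁻¹⁴ = 3.201 × 10⁻²⁰ kg·m/s.
KE = p²/(2m) = 7.710 × 10⁻¹⁴ J.
V = KE/2e = 7.710 × 10⁻¹⁴ / (2 × 1.602 × 10⁻¹⁹) = 241 kV.

V = 241 kV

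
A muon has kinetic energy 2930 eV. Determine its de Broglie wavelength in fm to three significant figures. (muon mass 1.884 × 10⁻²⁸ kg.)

λ = 1580 fm

KE = 2930 eV = 4.694 × 10⁻¹⁶ J.
p = √(2mKE) = √(2 × 1.884 × 10⁻²⁸ × 4.694 × 10⁻¹⁶) = 4.206 × 10⁻²² kg·m/s.
λ = h/p = 6.626 × 10⁻³⁴ / 4.206 × 10⁻²² = 1.58 × 10⁻¹² m = 1580 fm.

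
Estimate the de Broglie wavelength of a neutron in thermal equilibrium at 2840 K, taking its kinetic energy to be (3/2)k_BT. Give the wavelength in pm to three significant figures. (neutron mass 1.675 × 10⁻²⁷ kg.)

KE = (3/2)k_BT = 1.5 × 1.381 × 10⁻²³ × 2840 = 5.883 × 10⁻²⁰ J.
p = √(2mKE) = √(2 × 1.675 × 10⁻²⁷ × 5.883 × 10⁻²⁰) = 1.404 × 10⁻²³ kg·m/s.
λ = h/p = 4.72 × 10⁻¹¹ m = 47.2 pm.

λ = 47.2 pm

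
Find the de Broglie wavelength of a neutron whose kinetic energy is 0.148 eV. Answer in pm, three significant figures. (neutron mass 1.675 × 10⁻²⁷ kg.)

λ = 74.3 pm

KE = 0.148 eV = 2.371 × 10⁻²⁰ J.
p = √(2mKE) = √(2 × 1.675 × 10⁻²⁷ × 2.371 × 10⁻²⁰) = 8.912 × 10⁻²⁴ kg·m/s.
λ = h/p = 6.626 × 10⁻³⁴ / 8.912 × 10⁻²⁴ = 7.43 × 10⁻¹¹ m = 74.3 pm.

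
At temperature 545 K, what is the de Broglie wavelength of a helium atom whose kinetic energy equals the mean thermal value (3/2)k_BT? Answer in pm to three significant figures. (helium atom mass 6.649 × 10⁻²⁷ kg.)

λ = 54.1 pm

KE = (3/2)k_BT = 1.5 × 1.381 × 10⁻²³ × 545 = 1.129 × 10⁻²⁰ J.
p = √(2mKE) = √(2 × 6.649 × 10⁻²⁷ × 1.129 × 10⁻²⁰) = 1.225 × 10⁻²³ kg·m/s.
λ = h/p = 5.41 × 10⁻¹¹ m = 54.1 pm.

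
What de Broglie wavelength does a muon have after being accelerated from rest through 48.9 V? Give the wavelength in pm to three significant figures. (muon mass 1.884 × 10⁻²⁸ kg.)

KE = eV = 1.602 × 10⁻¹⁹ × 48.90 = 7.834 × 10⁻¹⁸ J.
p = √(2mKE) = √(2 × 1.884 × 10⁻²⁸ × 7.834 × 10⁻¹⁸) = 5.433 × 10⁻²³ kg·m/s.
λ = h/p = 6.626 × 10⁻³⁴ / 5.433 × 10⁻²³ = 1.22 × 10⁻¹¹ m = 12.2 pm.

λ = 12.2 pm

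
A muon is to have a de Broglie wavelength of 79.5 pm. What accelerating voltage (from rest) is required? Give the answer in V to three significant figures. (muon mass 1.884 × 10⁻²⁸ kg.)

V = 1.15 V

p = h/λ = 6.626 × 10⁻³⁴ / 7.950 × 10⁻¹¹ = 8.335 × 10⁻²⁴ kg·m/s.
KE = p²/(2m) = 1.844 × 10⁻¹⁹ J.
V = KE/e = 1.844 × 10⁻¹⁹ / (1.602 × 10⁻¹⁹) = 1.15 V.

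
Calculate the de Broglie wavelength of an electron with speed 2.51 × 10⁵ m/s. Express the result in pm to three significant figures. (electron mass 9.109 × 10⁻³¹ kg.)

p = mv = 9.109 × 10⁻³¹ × 2.51 × 10⁵ = 2.286 × 10⁻²⁵ kg·m/s.
λ = h/p = 6.626 × 10⁻³⁴ / 2.286 × 10⁻²⁵ = 2.90 × 10⁻⁹ m = 2900 pm.

λ = 2900 pm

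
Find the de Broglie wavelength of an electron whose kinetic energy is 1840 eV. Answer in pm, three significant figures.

λ = 28.6 pm

KE = 1840 eV = 2.948 × 10⁻¹⁶ J.
p = √(2mKE) = √(2 × 9.109 × 10⁻³¹ × 2.948 × 10⁻¹⁶) = 2.317 × 10⁻²³ kg·m/s.
λ = h/p = 6.626 × 10⁻³⁴ / 2.317 × 10⁻²³ = 2.86 × 10⁻¹¹ m = 28.6 pm.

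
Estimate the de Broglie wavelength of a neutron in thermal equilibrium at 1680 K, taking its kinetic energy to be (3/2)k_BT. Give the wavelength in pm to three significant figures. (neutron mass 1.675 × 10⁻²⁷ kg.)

λ = 61.4 pm

KE = (3/2)k_BT = 1.5 × 1.381 × 10⁻²³ × 1680 = 3.480 × 10⁻²⁰ J.
p = √(2mKE) = √(2 × 1.675 × 10⁻²⁷ × 3.480 × 10⁻²⁰) = 1.080 × 10⁻²³ kg·m/s.
λ = h/p = 6.14 × 10⁻¹¹ m = 61.4 pm.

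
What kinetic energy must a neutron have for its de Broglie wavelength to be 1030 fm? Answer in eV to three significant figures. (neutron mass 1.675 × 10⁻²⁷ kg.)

KE = 771 eV

p = h/λ = 6.626 × 10⁻³⁴ / 1.030 × 10⁻¹² = 6.433 × 10⁻²² kg·m/s.
KE = p²/(2m) = (6.433 × 10⁻²²)² / (2 × 1.675 × 10⁻²⁷) = 1.235 × 10⁻¹⁶ J = 771 eV.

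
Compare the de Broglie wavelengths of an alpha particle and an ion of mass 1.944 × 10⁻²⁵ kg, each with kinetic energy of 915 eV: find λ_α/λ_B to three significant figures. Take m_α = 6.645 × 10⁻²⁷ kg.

λ_α/λ_B = 5.41

At fixed KE, p = √(2mKE) so λ = h/p ∝ 1/√m.
λ_α/λ_B = √(m_B/m_α) = √(1.944 × 10⁻²⁵/6.645 × 10⁻²⁷) = √(29.26) = 5.41.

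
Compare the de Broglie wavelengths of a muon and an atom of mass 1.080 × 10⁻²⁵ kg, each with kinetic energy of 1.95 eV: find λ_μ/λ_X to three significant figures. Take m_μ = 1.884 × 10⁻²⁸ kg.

λ_μ/λ_X = 23.9

At fixed KE, p = √(2mKE) so λ = h/p ∝ 1/√m.
λ_μ/λ_X = √(m_X/m_μ) = √(1.080 × 10⁻²⁵/1.884 × 10⁻²⁸) = √(573.2) = 23.9.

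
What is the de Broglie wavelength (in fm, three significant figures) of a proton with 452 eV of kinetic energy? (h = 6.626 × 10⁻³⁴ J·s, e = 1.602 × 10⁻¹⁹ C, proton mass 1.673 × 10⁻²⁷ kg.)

λ = 1350 fm

KE = 452 eV = 7.241 × 10⁻¹⁷ J.
p = √(2mKE) = √(2 × 1.673 × 10⁻²⁷ × 7.241 × 10⁻¹⁷) = 4.922 × 10⁻²² kg·m/s.
λ = h/p = 6.626 × 10⁻³⁴ / 4.922 × 10⁻²² = 1.35 × 10⁻¹² m = 1350 fm.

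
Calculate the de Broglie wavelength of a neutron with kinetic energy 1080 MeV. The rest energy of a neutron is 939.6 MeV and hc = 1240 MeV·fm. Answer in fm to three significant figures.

λ = 0.694 fm

Total energy E = KE + m₀c² = 1080 + 939.6 = 2019.6 MeV.
(pc)² = E² − (m₀c²)² = (2019.6)² − (939.6)² = 3.196 × 10⁶ MeV², so pc = 1788 MeV.
λ = hc/(pc) = 1240 MeV·fm / 1788 MeV = 0.694 fm.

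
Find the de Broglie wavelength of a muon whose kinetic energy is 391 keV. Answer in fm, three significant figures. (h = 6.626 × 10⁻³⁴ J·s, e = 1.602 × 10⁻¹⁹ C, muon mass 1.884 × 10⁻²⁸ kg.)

λ = 136 fm

KE = 391 keV = 6.264 × 10⁻¹⁴ J.
p = √(2mKE) = √(2 × 1.884 × 10⁻²⁸ × 6.264 × 10⁻¹⁴) = 4.858 × 10⁻²¹ kg·m/s.
λ = h/p = 6.626 × 10⁻³⁴ / 4.858 × 10⁻²¹ = 1.36 × 10⁻¹³ m = 136 fm.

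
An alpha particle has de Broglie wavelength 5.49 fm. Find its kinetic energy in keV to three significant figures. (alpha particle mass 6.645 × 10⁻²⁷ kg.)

p = h/λ = 6.626 × 10⁻³⁴ / 5.490 × 10⁻¹⁵ = 1.207 × 10⁻¹⁹ kg·m/s.
KE = p²/(2m) = (1.207 × 10⁻¹⁹)² / (2 × 6.645 × 10⁻²⁷) = 1.096 × 10⁻¹² J = 6840 keV.

KE = 6840 keV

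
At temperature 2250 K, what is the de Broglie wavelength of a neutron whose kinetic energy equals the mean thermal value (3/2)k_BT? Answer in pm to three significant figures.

KE = (3/2)k_BT = 1.5 × 1.381 × 10⁻²³ × 2250 = 4.661 × 10⁻²⁰ J.
p = √(2mKE) = √(2 × 1.675 × 10⁻²⁷ × 4.661 × 10⁻²⁰) = 1.250 × 10⁻²³ kg·m/s.
λ = h/p = 5.30 × 10⁻¹¹ m = 53.0 pm.

λ = 53.0 pm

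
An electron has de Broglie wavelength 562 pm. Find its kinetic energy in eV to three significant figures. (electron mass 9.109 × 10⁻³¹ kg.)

KE = 4.76 eV

p = h/λ = 6.626 × 10⁻³⁴ / 5.620 × 10⁻¹⁰ = 1.179 × 10⁻²⁴ kg·m/s.
KE = p²/(2m) = (1.179 × 10⁻²⁴)² / (2 × 9.109 × 10⁻³¹) = 7.630 × 10⁻¹⁹ J = 4.76 eV.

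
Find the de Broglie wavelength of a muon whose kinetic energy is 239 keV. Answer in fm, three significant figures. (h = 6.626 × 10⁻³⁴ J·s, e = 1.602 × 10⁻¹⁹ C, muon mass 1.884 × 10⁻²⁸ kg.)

KE = 239 keV = 3.829 × 10⁻¹⁴ J.
p = √(2mKE) = √(2 × 1.884 × 10⁻²⁸ × 3.829 × 10⁻¹⁴) = 3.798 × 10⁻²¹ kg·m/s.
λ = h/p = 6.626 × 10⁻³⁴ / 3.798 × 10⁻²¹ = 1.74 × 10⁻¹³ m = 174 fm.

λ = 174 fm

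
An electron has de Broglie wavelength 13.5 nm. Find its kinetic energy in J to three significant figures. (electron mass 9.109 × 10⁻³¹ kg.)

p = h/λ = 6.626 × 10⁻³⁴ / 1.350 × 10⁻⁸ = 4.908 × 10⁻²⁶ kg·m/s.
KE = p²/(2m) = (4.908 × 10⁻²⁶)² / (2 × 9.109 × 10⁻³¹) = 1.322 × 10⁻²¹ J = 1.32 × 10⁻²¹ J.

KE = 1.32 × 10⁻²¹ J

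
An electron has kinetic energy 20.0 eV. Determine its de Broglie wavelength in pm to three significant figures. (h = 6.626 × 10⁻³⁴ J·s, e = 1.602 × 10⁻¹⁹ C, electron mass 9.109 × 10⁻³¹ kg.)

λ = 274 pm

KE = 20.0 eV = 3.204 × 10⁻¹⁸ J.
p = √(2mKE) = √(2 × 9.109 × 10⁻³¹ × 3.204 × 10⁻¹⁸) = 2.416 × 10⁻²⁴ kg·m/s.
λ = h/p = 6.626 × 10⁻³⁴ / 2.416 × 10⁻²⁴ = 2.74 × 10⁻¹⁰ m = 274 pm.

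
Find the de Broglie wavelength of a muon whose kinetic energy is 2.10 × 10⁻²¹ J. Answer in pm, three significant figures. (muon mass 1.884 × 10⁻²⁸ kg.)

λ = 745 pm

p = √(2mKE) = √(2 × 1.884 × 10⁻²⁸ × 2.100 × 10⁻²¹) = 8.895 × 10⁻²⁵ kg·m/s.
λ = h/p = 6.626 × 10⁻³⁴ / 8.895 × 10⁻²⁵ = 7.45 × 10⁻¹⁰ m = 745 pm.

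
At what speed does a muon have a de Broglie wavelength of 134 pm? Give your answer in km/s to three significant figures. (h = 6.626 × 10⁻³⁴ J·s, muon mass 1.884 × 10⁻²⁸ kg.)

v = 26.2 km/s

p = h/λ = 6.626 × 10⁻³⁴ / 1.340 × 10⁻¹⁰ = 4.945 × 10⁻²⁴ kg·m/s.
v = p/m = 4.945 × 10⁻²⁴ / 1.884 × 10⁻²⁸ = 2.62 × 10⁴ m/s = 26.2 km/s.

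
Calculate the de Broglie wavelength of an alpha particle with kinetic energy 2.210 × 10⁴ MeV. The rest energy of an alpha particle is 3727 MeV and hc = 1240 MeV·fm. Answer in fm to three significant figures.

Total energy E = KE + m₀c² = 2.210 × 10⁴ + 3727 = 25827 MeV.
(pc)² = E² − (m₀c²)² = (25827)² − (3727)² = 6.531 × 10⁸ MeV², so pc = 2.556 × 10⁴ MeV.
λ = hc/(pc) = 1240 MeV·fm / 2.556 × 10⁴ MeV = 0.0485 fm.

λ = 0.0485 fm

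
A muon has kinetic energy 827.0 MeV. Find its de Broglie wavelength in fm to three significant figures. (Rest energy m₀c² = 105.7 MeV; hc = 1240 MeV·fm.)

λ = 1.34 fm

Total energy E = KE + m₀c² = 827.0 + 105.7 = 932.7 MeV.
(pc)² = E² − (m₀c²)² = (932.7)² − (105.7)² = 8.588 × 10⁵ MeV², so pc = 926.7 MeV.
λ = hc/(pc) = 1240 MeV·fm / 926.7 MeV = 1.34 fm.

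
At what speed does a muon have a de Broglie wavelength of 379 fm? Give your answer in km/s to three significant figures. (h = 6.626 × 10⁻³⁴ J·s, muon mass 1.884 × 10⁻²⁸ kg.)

v = 9280 km/s

p = h/λ = 6.626 × 10⁻³⁴ / 3.790 × 10⁻¹³ = 1.748 × 10⁻²¹ kg·m/s.
v = p/m = 1.748 × 10⁻²¹ / 1.884 × 10⁻²⁸ = 9.28 × 10⁶ m/s = 9280 km/s.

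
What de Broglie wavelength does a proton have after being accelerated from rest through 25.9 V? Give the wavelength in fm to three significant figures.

KE = eV = 1.602 × 10⁻¹⁹ × 25.90 = 4.149 × 10⁻¹⁸ J.
p = √(2mKE) = √(2 × 1.673 × 10⁻²⁷ × 4.149 × 10⁻¹⁸) = 1.178 × 10⁻²² kg·m/s.
λ = h/p = 6.626 × 10⁻³⁴ / 1.178 × 10⁻²² = 5.62 × 10⁻¹² m = 5620 fm.

λ = 5620 fm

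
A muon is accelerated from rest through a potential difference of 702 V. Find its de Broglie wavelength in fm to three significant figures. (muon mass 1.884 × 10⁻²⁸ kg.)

λ = 3220 fm

KE = eV = 1.602 × 10⁻¹⁹ × 702.0 = 1.125 × 10⁻¹⁶ J.
p = √(2mKE) = √(2 × 1.884 × 10⁻²⁸ × 1.125 × 10⁻¹⁶) = 2.059 × 10⁻²² kg·m/s.
λ = h/p = 6.626 × 10⁻³⁴ / 2.059 × 10⁻²² = 3.22 × 10⁻¹² m = 3220 fm.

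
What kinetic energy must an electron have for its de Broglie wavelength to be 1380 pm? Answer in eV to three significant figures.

p = h/λ = 6.626 × 10⁻³⁴ / 1.380 × 10⁻⁹ = 4.801 × 10⁻²⁵ kg·m/s.
KE = p²/(2m) = (4.801 × 10⁻²⁵)² / (2 × 9.109 × 10⁻³¹) = 1.265 × 10⁻¹⁹ J = 0.790 eV.

KE = 0.790 eV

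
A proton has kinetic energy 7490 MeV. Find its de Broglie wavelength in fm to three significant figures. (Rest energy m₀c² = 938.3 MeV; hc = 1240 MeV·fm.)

Total energy E = KE + m₀c² = 7490 + 938.3 = 8428.3 MeV.
(pc)² = E² − (m₀c²)² = (8428.3)² − (938.3)² = 7.016 × 10⁷ MeV², so pc = 8376 MeV.
λ = hc/(pc) = 1240 MeV·fm / 8376 MeV = 0.148 fm.

λ = 0.148 fm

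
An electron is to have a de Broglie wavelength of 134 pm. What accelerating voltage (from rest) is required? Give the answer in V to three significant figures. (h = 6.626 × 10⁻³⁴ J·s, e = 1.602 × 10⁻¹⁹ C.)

p = h/λ = 6.626 × 10⁻³⁴ / 1.340 × 10⁻¹⁰ = 4.945 × 10⁻²⁴ kg·m/s.
KE = p²/(2m) = 1.342 × 10⁻¹⁷ J.
V = KE/e = 1.342 × 10⁻¹⁷ / (1.602 × 10⁻¹⁹) = 83.8 V.

V = 83.8 V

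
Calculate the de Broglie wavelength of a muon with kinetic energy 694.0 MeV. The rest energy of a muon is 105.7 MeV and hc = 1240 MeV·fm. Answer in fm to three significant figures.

Total energy E = KE + m₀c² = 694.0 + 105.7 = 799.7 MeV.
(pc)² = E² − (m₀c²)² = (799.7)² − (105.7)² = 6.283 × 10⁵ MeV², so pc = 792.7 MeV.
λ = hc/(pc) = 1240 MeV·fm / 792.7 MeV = 1.56 fm.

λ = 1.56 fm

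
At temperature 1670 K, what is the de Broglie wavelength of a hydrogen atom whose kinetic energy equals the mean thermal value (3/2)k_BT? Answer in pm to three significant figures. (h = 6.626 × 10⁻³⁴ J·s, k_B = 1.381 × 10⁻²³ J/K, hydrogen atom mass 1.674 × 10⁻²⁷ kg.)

KE = (3/2)k_BT = 1.5 × 1.381 × 10⁻²³ × 1670 = 3.459 × 10⁻²⁰ J.
p = √(2mKE) = √(2 × 1.674 × 10⁻²⁷ × 3.459 × 10⁻²⁰) = 1.076 × 10⁻²³ kg·m/s.
λ = h/p = 6.16 × 10⁻¹¹ m = 61.6 pm.

λ = 61.6 pm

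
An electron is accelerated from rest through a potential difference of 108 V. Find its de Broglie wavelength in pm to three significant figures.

λ = 118 pm

KE = eV = 1.602 × 10⁻¹⁹ × 108.0 = 1.730 × 10⁻¹⁷ J.
p = √(2mKE) = √(2 × 9.109 × 10⁻³¹ × 1.730 × 10⁻¹⁷) = 5.614 × 10⁻²⁴ kg·m/s.
λ = h/p = 6.626 × 10⁻³⁴ / 5.614 × 10⁻²⁴ = 1.18 × 10⁻¹⁰ m = 118 pm.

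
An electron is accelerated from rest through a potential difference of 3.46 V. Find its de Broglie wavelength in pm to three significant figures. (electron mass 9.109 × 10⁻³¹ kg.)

KE = eV = 1.602 × 10⁻¹⁹ × 3.460 = 5.543 × 10⁻¹⁹ J.
p = √(2mKE) = √(2 × 9.109 × 10⁻³¹ × 5.543 × 10⁻¹⁹) = 1.005 × 10⁻²⁴ kg·m/s.
λ = h/p = 6.626 × 10⁻³⁴ / 1.005 × 10⁻²⁴ = 6.59 × 10⁻¹⁰ m = 659 pm.

λ = 659 pm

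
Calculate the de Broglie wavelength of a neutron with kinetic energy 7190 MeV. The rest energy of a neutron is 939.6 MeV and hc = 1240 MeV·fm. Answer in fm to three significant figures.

λ = 0.154 fm

Total energy E = KE + m₀c² = 7190 + 939.6 = 8129.6 MeV.
(pc)² = E² − (m₀c²)² = (8129.6)² − (939.6)² = 6.521 × 10⁷ MeV², so pc = 8075 MeV.
λ = hc/(pc) = 1240 MeV·fm / 8075 MeV = 0.154 fm.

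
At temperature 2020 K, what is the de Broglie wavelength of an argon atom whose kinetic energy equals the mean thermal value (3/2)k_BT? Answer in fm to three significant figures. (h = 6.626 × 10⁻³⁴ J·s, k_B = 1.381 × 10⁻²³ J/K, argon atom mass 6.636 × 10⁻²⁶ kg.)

KE = (3/2)k_BT = 1.5 × 1.381 × 10⁻²³ × 2020 = 4.184 × 10⁻²⁰ J.
p = √(2mKE) = √(2 × 6.636 × 10⁻²⁶ × 4.184 × 10⁻²⁰) = 7.452 × 10⁻²³ kg·m/s.
λ = h/p = 8.89 × 10⁻¹² m = 8890 fm.

λ = 8890 fm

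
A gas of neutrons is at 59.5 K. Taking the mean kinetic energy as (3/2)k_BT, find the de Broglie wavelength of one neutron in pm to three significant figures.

KE = (3/2)k_BT = 1.5 × 1.381 × 10⁻²³ × 59.5 = 1.233 × 10⁻²¹ J.
p = √(2mKE) = √(2 × 1.675 × 10⁻²⁷ × 1.233 × 10⁻²¹) = 2.032 × 10⁻²⁴ kg·m/s.
λ = h/p = 3.26 × 10⁻¹⁰ m = 326 pm.

λ = 326 pm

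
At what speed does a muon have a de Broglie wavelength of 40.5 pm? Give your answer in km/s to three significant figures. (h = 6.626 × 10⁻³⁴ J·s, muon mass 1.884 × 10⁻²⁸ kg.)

v = 86.8 km/s

p = h/λ = 6.626 × 10⁻³⁴ / 4.050 × 10⁻¹¹ = 1.636 × 10⁻²³ kg·m/s.
v = p/m = 1.636 × 10⁻²³ / 1.884 × 10⁻²⁸ = 8.68 × 10⁴ m/s = 86.8 km/s.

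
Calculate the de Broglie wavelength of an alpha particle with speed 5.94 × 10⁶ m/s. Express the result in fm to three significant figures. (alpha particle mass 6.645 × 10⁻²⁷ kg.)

λ = 16.8 fm

p = mv = 6.645 × 10⁻²⁷ × 5.94 × 10⁶ = 3.947 × 10⁻²⁰ kg·m/s.
λ = h/p = 6.626 × 10⁻³⁴ / 3.947 × 10⁻²⁰ = 1.68 × 10⁻¹⁴ m = 16.8 fm.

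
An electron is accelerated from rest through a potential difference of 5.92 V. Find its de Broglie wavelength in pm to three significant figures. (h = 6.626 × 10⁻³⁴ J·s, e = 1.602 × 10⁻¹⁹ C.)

λ = 504 pm

KE = eV = 1.602 × 10⁻¹⁹ × 5.920 = 9.484 × 10⁻¹⁹ J.
p = √(2mKE) = √(2 × 9.109 × 10⁻³¹ × 9.484 × 10⁻¹⁹) = 1.314 × 10⁻²⁴ kg·m/s.
λ = h/p = 6.626 × 10⁻³⁴ / 1.314 × 10⁻²⁴ = 5.04 × 10⁻¹⁰ m = 504 pm.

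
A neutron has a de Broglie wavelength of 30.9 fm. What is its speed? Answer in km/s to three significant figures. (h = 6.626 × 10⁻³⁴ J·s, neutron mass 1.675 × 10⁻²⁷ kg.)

v = 1.28 × 10⁴ km/s

p = h/λ = 6.626 × 10⁻³⁴ / 3.090 × 10⁻¹⁴ = 2.144 × 10⁻²⁰ kg·m/s.
v = p/m = 2.144 × 10⁻²⁰ / 1.675 × 10⁻²⁷ = 1.28 × 10⁷ m/s = 1.28 × 10⁴ km/s.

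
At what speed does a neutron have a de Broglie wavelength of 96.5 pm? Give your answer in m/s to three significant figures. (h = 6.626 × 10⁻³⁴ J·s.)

p = h/λ = 6.626 × 10⁻³⁴ / 9.650 × 10⁻¹¹ = 6.866 × 10⁻²⁴ kg·m/s.
v = p/m = 6.866 × 10⁻²⁴ / 1.675 × 10⁻²⁷ = 4.10 × 10³ m/s = 4100 m/s.

v = 4100 m/s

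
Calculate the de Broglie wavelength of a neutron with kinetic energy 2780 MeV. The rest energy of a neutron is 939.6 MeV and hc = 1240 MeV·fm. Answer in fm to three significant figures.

λ = 0.345 fm

Total energy E = KE + m₀c² = 2780 + 939.6 = 3719.6 MeV.
(pc)² = E² − (m₀c²)² = (3719.6)² − (939.6)² = 1.295 × 10⁷ MeV², so pc = 3599 MeV.
λ = hc/(pc) = 1240 MeV·fm / 3599 MeV = 0.345 fm.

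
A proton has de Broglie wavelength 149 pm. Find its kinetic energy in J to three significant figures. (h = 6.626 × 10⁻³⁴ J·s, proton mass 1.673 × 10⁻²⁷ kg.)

p = h/λ = 6.626 × 10⁻³⁴ / 1.490 × 10⁻¹⁰ = 4.447 × 10⁻²⁴ kg·m/s.
KE = p²/(2m) = (4.447 × 10⁻²⁴)² / (2 × 1.673 × 10⁻²⁷) = 5.910 × 10⁻²¹ J = 5.91 × 10⁻²¹ J.

KE = 5.91 × 10⁻²¹ J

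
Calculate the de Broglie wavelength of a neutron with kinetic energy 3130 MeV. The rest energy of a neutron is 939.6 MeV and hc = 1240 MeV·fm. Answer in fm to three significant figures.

Total energy E = KE + m₀c² = 3130 + 939.6 = 4069.6 MeV.
(pc)² = E² − (m₀c²)² = (4069.6)² − (939.6)² = 1.568 × 10⁷ MeV², so pc = 3960 MeV.
λ = hc/(pc) = 1240 MeV·fm / 3960 MeV = 0.313 fm.

λ = 0.313 fm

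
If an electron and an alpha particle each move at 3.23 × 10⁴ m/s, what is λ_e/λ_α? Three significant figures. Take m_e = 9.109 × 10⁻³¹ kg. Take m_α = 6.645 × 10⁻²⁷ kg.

At fixed v, p = mv so λ = h/(mv) ∝ 1/m.
λ_e/λ_α = m_α/m_e = 6.645 × 10⁻²⁷/9.109 × 10⁻³¹ = 7290.

λ_e/λ_α = 7290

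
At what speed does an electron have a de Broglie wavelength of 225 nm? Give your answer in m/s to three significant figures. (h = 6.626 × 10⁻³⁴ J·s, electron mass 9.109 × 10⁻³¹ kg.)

p = h/λ = 6.626 × 10⁻³⁴ / 2.250 × 10⁻⁷ = 2.945 × 10⁻²⁷ kg·m/s.
v = p/m = 2.945 × 10⁻²⁷ / 9.109 × 10⁻³¹ = 3.23 × 10³ m/s = 3230 m/s.

v = 3230 m/s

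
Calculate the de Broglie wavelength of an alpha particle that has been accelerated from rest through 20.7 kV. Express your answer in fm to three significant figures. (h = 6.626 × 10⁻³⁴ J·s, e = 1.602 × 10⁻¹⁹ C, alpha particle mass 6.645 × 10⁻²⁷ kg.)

KE = 2eV = 2 × 1.602 × 10⁻¹⁹ × 2.070 × 10⁴ = 6.632 × 10⁻¹⁵ J.
p = √(2mKE) = √(2 × 6.645 × 10⁻²⁷ × 6.632 × 10⁻¹⁵) = 9.388 × 10⁻²¹ kg·m/s.
λ = h/p = 6.626 × 10⁻³⁴ / 9.388 × 10⁻²¹ = 7.06 × 10⁻¹⁴ m = 70.6 fm.

λ = 70.6 fm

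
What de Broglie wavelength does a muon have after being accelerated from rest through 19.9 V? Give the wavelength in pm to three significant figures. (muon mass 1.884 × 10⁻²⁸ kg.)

KE = eV = 1.602 × 10⁻¹⁹ × 19.90 = 3.188 × 10⁻¹⁸ J.
p = √(2mKE) = √(2 × 1.884 × 10⁻²⁸ × 3.188 × 10⁻¹⁸) = 3.466 × 10⁻²³ kg·m/s.
λ = h/p = 6.626 × 10⁻³⁴ / 3.466 × 10⁻²³ = 1.91 × 10⁻¹¹ m = 19.1 pm.

λ = 19.1 pm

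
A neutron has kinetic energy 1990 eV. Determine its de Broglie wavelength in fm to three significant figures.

λ = 641 fm

KE = 1990 eV = 3.188 × 10⁻¹⁶ J.
p = √(2mKE) = √(2 × 1.675 × 10⁻²⁷ × 3.188 × 10⁻¹⁶) = 1.033 × 10⁻²¹ kg·m/s.
λ = h/p = 6.626 × 10⁻³⁴ / 1.033 × 10⁻²¹ = 6.41 × 10⁻¹³ m = 641 fm.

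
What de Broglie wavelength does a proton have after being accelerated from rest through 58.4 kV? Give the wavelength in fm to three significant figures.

λ = 118 fm

KE = eV = 1.602 × 10⁻¹⁹ × 5.840 × 10⁴ = 9.356 × 10⁻¹⁵ J.
p = √(2mKE) = √(2 × 1.673 × 10⁻²⁷ × 9.356 × 10⁻¹⁵) = 5.595 × 10⁻²¹ kg·m/s.
λ = h/p = 6.626 × 10⁻³⁴ / 5.595 × 10⁻²¹ = 1.18 × 10⁻¹³ m = 118 fm.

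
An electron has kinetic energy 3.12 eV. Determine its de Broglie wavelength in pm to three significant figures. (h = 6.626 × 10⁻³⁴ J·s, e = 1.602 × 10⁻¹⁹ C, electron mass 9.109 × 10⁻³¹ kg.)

λ = 694 pm

KE = 3.12 eV = 4.998 × 10⁻¹⁹ J.
p = √(2mKE) = √(2 × 9.109 × 10⁻³¹ × 4.998 × 10⁻¹⁹) = 9.542 × 10⁻²⁵ kg·m/s.
λ = h/p = 6.626 × 10⁻³⁴ / 9.542 × 10⁻²⁵ = 6.94 × 10⁻¹⁰ m = 694 pm.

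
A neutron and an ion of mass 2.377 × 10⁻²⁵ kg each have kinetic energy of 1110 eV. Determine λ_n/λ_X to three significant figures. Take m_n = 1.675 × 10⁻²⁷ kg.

At fixed KE, p = √(2mKE) so λ = h/p ∝ 1/√m.
λ_n/λ_X = √(m_X/m_n) = √(2.377 × 10⁻²⁵/1.675 × 10⁻²⁷) = √(141.9) = 11.9.

λ_n/λ_X = 11.9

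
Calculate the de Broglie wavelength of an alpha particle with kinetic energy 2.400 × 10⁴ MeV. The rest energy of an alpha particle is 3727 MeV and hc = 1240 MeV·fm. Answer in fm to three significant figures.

λ = 0.0451 fm

Total energy E = KE + m₀c² = 2.400 × 10⁴ + 3727 = 27727 MeV.
(pc)² = E² − (m₀c²)² = (27727)² − (3727)² = 7.549 × 10⁸ MeV², so pc = 2.748 × 10⁴ MeV.
λ = hc/(pc) = 1240 MeV·fm / 2.748 × 10⁴ MeV = 0.0451 fm.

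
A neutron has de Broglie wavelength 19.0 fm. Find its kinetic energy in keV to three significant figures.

p = h/λ = 6.626 × 10⁻³⁴ / 1.900 × 10⁻¹⁴ = 3.487 × 10⁻²⁰ kg·m/s.
KE = p²/(2m) = (3.487 × 10⁻²⁰)² / (2 × 1.675 × 10⁻²⁷) = 3.630 × 10⁻¹³ J = 2270 keV.

KE = 2270 keV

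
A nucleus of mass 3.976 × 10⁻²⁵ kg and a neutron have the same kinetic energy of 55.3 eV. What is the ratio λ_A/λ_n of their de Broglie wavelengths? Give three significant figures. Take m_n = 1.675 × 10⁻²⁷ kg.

λ_A/λ_n = 0.0649

At fixed KE, p = √(2mKE) so λ = h/p ∝ 1/√m.
λ_A/λ_n = √(m_n/m_A) = √(1.675 × 10⁻²⁷/3.976 × 10⁻²⁵) = √(4.213 × 10⁻³) = 0.0649.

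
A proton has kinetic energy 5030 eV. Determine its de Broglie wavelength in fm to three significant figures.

KE = 5030 eV = 8.058 × 10⁻¹⁶ J.
p = √(2mKE) = √(2 × 1.673 × 10⁻²⁷ × 8.058 × 10⁻¹⁶) = 1.642 × 10⁻²¹ kg·m/s.
λ = h/p = 6.626 × 10⁻³⁴ / 1.642 × 10⁻²¹ = 4.04 × 10⁻¹³ m = 404 fm.

λ = 404 fm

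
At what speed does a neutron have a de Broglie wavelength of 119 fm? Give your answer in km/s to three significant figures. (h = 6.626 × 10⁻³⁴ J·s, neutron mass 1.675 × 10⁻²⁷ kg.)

p = h/λ = 6.626 × 10⁻³⁴ / 1.190 × 10⁻¹³ = 5.568 × 10⁻²¹ kg·m/s.
v = p/m = 5.568 × 10⁻²¹ / 1.675 × 10⁻²⁷ = 3.32 × 10⁶ m/s = 3320 km/s.

v = 3320 km/s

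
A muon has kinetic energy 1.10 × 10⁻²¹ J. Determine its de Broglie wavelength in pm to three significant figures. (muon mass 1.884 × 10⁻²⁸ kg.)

p = √(2mKE) = √(2 × 1.884 × 10⁻²⁸ × 1.100 × 10⁻²¹) = 6.438 × 10⁻²⁵ kg·m/s.
λ = h/p = 6.626 × 10⁻³⁴ / 6.438 × 10⁻²⁵ = 1.03 × 10⁻⁹ m = 1030 pm.

λ = 1030 pm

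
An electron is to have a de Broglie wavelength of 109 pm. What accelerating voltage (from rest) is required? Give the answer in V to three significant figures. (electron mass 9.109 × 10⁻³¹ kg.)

V = 127 V

p = h/λ = 6.626 × 10⁻³⁴ / 1.090 × 10⁻¹⁰ = 6.079 × 10⁻²⁴ kg·m/s.
KE = p²/(2m) = 2.028 × 10⁻¹⁷ J.
V = KE/e = 2.028 × 10⁻¹⁷ / (1.602 × 10⁻¹⁹) = 127 V.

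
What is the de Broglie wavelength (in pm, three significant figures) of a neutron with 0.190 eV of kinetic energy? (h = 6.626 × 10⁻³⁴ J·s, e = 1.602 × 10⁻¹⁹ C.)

λ = 65.6 pm

KE = 0.190 eV = 3.044 × 10⁻²⁰ J.
p = √(2mKE) = √(2 × 1.675 × 10⁻²⁷ × 3.044 × 10⁻²⁰) = 1.010 × 10⁻²³ kg·m/s.
λ = h/p = 6.626 × 10⁻³⁴ / 1.010 × 10⁻²³ = 6.56 × 10⁻¹¹ m = 65.6 pm.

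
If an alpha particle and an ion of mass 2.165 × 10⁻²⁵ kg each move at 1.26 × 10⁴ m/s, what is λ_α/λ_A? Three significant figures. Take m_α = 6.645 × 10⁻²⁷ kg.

At fixed v, p = mv so λ = h/(mv) ∝ 1/m.
λ_α/λ_A = m_A/m_α = 2.165 × 10⁻²⁵/6.645 × 10⁻²⁷ = 32.6.

λ_α/λ_A = 32.6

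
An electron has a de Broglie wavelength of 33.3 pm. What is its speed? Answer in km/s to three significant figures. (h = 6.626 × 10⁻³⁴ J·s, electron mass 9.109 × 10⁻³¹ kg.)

p = h/λ = 6.626 × 10⁻³⁴ / 3.330 × 10⁻¹¹ = 1.990 × 10⁻²³ kg·m/s.
v = p/m = 1.990 × 10⁻²³ / 9.109 × 10⁻³¹ = 2.18 × 10⁷ m/s = 2.18 × 10⁴ km/s.

v = 2.18 × 10⁴ km/s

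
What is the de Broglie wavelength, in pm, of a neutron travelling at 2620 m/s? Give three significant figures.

p = mv = 1.675 × 10⁻²⁷ × 2620 = 4.389 × 10⁻²⁴ kg·m/s.
λ = h/p = 6.626 × 10⁻³⁴ / 4.389 × 10⁻²⁴ = 1.51 × 10⁻¹⁰ m = 151 pm.

λ = 151 pm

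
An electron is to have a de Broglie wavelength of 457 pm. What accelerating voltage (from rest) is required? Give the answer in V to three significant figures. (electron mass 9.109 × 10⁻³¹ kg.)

V = 7.20 V

p = h/λ = 6.626 × 10⁻³⁴ / 4.570 × 10⁻¹⁰ = 1.450 × 10⁻²⁴ kg·m/s.
KE = p²/(2m) = 1.154 × 10⁻¹⁸ J.
V = KE/e = 1.154 × 10⁻¹⁸ / (1.602 × 10⁻¹⁹) = 7.20 V.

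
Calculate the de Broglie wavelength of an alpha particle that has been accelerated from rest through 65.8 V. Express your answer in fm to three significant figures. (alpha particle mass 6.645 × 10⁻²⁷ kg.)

KE = 2eV = 2 × 1.602 × 10⁻¹⁹ × 65.80 = 2.108 × 10⁻¹⁷ J.
p = √(2mKE) = √(2 × 6.645 × 10⁻²⁷ × 2.108 × 10⁻¹⁷) = 5.293 × 10⁻²² kg·m/s.
λ = h/p = 6.626 × 10⁻³⁴ / 5.293 × 10⁻²² = 1.25 × 10⁻¹² m = 1250 fm.

λ = 1250 fm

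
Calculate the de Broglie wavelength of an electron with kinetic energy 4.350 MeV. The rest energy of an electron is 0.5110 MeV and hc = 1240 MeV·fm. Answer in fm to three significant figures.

Total energy E = KE + m₀c² = 4.350 + 0.5110 = 4.8610 MeV.
(pc)² = E² − (m₀c²)² = (4.8610)² − (0.5110)² = 23.37 MeV², so pc = 4.834 MeV.
λ = hc/(pc) = 1240 MeV·fm / 4.834 MeV = 257 fm.

λ = 257 fm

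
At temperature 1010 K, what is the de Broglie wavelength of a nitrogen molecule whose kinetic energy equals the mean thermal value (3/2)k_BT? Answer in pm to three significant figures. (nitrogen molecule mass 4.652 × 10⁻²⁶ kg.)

KE = (3/2)k_BT = 1.5 × 1.381 × 10⁻²³ × 1010 = 2.092 × 10⁻²⁰ J.
p = √(2mKE) = √(2 × 4.652 × 10⁻²⁶ × 2.092 × 10⁻²⁰) = 4.412 × 10⁻²³ kg·m/s.
λ = h/p = 1.50 × 10⁻¹¹ m = 15.0 pm.

λ = 15.0 pm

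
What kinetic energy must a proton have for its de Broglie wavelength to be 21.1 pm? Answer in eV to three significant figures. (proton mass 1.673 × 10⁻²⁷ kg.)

p = h/λ = 6.626 × 10⁻³⁴ / 2.110 × 10⁻¹¹ = 3.140 × 10⁻²³ kg·m/s.
KE = p²/(2m) = (3.140 × 10⁻²³)² / (2 × 1.673 × 10⁻²⁷) = 2.947 × 10⁻¹⁹ J = 1.84 eV.

KE = 1.84 eV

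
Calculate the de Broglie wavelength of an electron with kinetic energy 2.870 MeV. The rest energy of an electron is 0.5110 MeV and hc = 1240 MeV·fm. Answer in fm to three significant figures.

λ = 371 fm

Total energy E = KE + m₀c² = 2.870 + 0.5110 = 3.3810 MeV.
(pc)² = E² − (m₀c²)² = (3.3810)² − (0.5110)² = 11.17 MeV², so pc = 3.342 MeV.
λ = hc/(pc) = 1240 MeV·fm / 3.342 MeV = 371 fm.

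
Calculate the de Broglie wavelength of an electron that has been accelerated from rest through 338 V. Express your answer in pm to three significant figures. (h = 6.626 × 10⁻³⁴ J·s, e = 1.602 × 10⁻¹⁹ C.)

KE = eV = 1.602 × 10⁻¹⁹ × 338.0 = 5.415 × 10⁻¹⁷ J.
p = √(2mKE) = √(2 × 9.109 × 10⁻³¹ × 5.415 × 10⁻¹⁷) = 9.932 × 10⁻²⁴ kg·m/s.
λ = h/p = 6.626 × 10⁻³⁴ / 9.932 × 10⁻²⁴ = 6.67 × 10⁻¹¹ m = 66.7 pm.

λ = 66.7 pm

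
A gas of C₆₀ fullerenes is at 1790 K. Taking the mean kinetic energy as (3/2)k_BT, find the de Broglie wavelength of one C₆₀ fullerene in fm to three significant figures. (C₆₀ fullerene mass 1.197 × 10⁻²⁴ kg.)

KE = (3/2)k_BT = 1.5 × 1.381 × 10⁻²³ × 1790 = 3.708 × 10⁻²⁰ J.
p = √(2mKE) = √(2 × 1.197 × 10⁻²⁴ × 3.708 × 10⁻²⁰) = 2.979 × 10⁻²² kg·m/s.
λ = h/p = 2.22 × 10⁻¹² m = 2220 fm.

λ = 2220 fm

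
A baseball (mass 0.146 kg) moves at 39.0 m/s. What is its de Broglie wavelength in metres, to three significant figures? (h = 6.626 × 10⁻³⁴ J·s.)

p = mv = 0.146 × 39.0 = 5.694 kg·m/s.
λ = h/p = 6.626 × 10⁻³⁴ / 5.694 = 1.16 × 10⁻³⁴ m.

λ = 1.16 × 10⁻³⁴ m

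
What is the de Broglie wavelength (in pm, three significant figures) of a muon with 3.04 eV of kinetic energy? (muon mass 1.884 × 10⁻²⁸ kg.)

KE = 3.04 eV = 4.870 × 10⁻¹⁹ J.
p = √(2mKE) = √(2 × 1.884 × 10⁻²⁸ × 4.870 × 10⁻¹⁹) = 1.355 × 10⁻²³ kg·m/s.
λ = h/p = 6.626 × 10⁻³⁴ / 1.355 × 10⁻²³ = 4.89 × 10⁻¹¹ m = 48.9 pm.

λ = 48.9 pm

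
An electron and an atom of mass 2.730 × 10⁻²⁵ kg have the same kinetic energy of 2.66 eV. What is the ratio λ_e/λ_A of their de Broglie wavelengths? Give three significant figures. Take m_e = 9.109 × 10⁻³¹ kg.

At fixed KE, p = √(2mKE) so λ = h/p ∝ 1/√m.
λ_e/λ_A = √(m_A/m_e) = √(2.730 × 10⁻²⁵/9.109 × 10⁻³¹) = √(2.997 × 10⁵) = 547.

λ_e/λ_A = 547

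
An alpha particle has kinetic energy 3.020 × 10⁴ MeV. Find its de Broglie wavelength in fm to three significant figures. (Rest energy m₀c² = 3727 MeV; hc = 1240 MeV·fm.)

Total energy E = KE + m₀c² = 3.020 × 10⁴ + 3727 = 33927 MeV.
(pc)² = E² − (m₀c²)² = (33927)² − (3727)² = 1.137 × 10⁹ MeV², so pc = 3.372 × 10⁴ MeV.
λ = hc/(pc) = 1240 MeV·fm / 3.372 × 10⁴ MeV = 0.0368 fm.

λ = 0.0368 fm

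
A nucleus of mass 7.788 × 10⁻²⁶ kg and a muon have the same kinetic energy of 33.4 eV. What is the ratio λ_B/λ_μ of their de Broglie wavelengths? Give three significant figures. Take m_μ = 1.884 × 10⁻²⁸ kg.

At fixed KE, p = √(2mKE) so λ = h/p ∝ 1/√m.
λ_B/λ_μ = √(m_μ/m_B) = √(1.884 × 10⁻²⁸/7.788 × 10⁻²⁶) = √(2.419 × 10⁻³) = 0.0492.

λ_B/λ_μ = 0.0492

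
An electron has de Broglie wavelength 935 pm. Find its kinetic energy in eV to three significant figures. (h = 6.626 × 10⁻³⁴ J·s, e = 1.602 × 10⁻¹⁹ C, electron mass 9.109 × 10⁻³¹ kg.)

KE = 1.72 eV

p = h/λ = 6.626 × 10⁻³⁴ / 9.350 × 10⁻¹⁰ = 7.087 × 10⁻²⁵ kg·m/s.
KE = p²/(2m) = (7.087 × 10⁻²⁵)² / (2 × 9.109 × 10⁻³¹) = 2.757 × 10⁻¹⁹ J = 1.72 eV.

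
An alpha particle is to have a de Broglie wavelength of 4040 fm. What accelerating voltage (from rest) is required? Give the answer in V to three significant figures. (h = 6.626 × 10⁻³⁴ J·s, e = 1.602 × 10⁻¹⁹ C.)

V = 6.32 V

p = h/λ = 6.626 × 10⁻³⁴ / 4.040 × 10⁻¹² = 1.640 × 10⁻²² kg·m/s.
KE = p²/(2m) = 2.024 × 10⁻¹⁸ J.
V = KE/2e = 2.024 × 10⁻¹⁸ / (2 × 1.602 × 10⁻¹⁹) = 6.32 V.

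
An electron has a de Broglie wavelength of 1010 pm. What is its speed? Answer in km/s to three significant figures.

p = h/λ = 6.626 × 10⁻³⁴ / 1.010 × 10⁻⁹ = 6.560 × 10⁻²⁵ kg·m/s.
v = p/m = 6.560 × 10⁻²⁵ / 9.109 × 10⁻³¹ = 7.20 × 10⁵ m/s = 720 km/s.

v = 720 km/s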